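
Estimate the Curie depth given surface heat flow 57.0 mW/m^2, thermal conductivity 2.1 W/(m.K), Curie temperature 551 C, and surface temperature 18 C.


T_Curie - T_surf = 551 - 18 = 533 C
Convert q to W/m^2: 57.0 mW/m^2 = 0.057 W/m^2
d = 533 * 2.1 / 0.057 = 19636.84 m

19636.84


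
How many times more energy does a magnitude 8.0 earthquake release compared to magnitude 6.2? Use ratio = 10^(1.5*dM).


M2 - M1 = 8.0 - 6.2 = 1.8
1.5 * 1.8 = 2.7
ratio = 10^2.7 = 501.19

501.19


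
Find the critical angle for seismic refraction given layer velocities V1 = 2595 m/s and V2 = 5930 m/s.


V1/V2 = 2595/5930 = 0.437605
theta_c = arcsin(0.437605) = 25.9512 degrees

25.9512


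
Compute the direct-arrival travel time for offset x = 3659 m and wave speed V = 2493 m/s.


t = x / V
= 3659 / 2493
= 1.4677 s

1.4677


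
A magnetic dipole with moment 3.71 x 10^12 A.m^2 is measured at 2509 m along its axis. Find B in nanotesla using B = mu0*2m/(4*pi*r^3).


m = 3.71 x 10^12 = 3710000000000 A.m^2
2m = 7420000000000 A.m^2
r^3 = 2509^3 = 15794358229
B = (4pi*10^-7) * 7420000000000 / (4*pi * 15794358229) * 1e9
= 9324246.995855 / 198477759121.57 * 1e9
= 46978.8002 nT

46978.8002


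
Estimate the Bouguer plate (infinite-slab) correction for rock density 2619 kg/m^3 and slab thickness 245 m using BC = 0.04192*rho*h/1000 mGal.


BC = 0.04192 * rho * h / 1000
= 0.04192 * 2619 * 245 / 1000
= 26.8982 mGal

26.8982


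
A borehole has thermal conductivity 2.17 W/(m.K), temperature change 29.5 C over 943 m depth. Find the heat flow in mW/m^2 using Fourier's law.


q = k * dT / dz * 1000
= 2.17 * 29.5 / 943 * 1000
= 0.067884 * 1000
= 67.8844 mW/m^2

67.8844


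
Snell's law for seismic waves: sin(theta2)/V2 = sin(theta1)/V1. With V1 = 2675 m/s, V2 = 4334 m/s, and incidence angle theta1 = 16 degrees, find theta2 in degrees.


sin(theta1) = sin(16 deg) = 0.275637
sin(theta2) = V2/V1 * sin(theta1) = 4334/2675 * 0.275637 = 0.446584
theta2 = arcsin(0.446584) = 26.5247 degrees

26.5247


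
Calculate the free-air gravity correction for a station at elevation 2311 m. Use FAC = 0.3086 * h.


FAC = 0.3086 * h
= 0.3086 * 2311
= 713.1746 mGal

713.1746


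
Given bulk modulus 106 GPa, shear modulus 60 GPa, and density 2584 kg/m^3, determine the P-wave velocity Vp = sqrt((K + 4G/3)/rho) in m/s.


First compute the effective modulus:
K + 4G/3 = 106e9 + 4*60e9/3 = 186000000000.0 Pa
Then divide by density:
186000000000.0 / 2584 = 71981424.1486 Pa/(kg/m^3)
Take the square root:
Vp = sqrt(71981424.1486) = 8484.19 m/s

8484.19


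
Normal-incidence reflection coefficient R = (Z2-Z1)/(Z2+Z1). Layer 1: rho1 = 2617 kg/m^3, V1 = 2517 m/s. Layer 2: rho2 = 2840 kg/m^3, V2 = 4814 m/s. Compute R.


Z1 = 2617 * 2517 = 6586989
Z2 = 2840 * 4814 = 13671760
R = (13671760 - 6586989) / (13671760 + 6586989) = 7084771 / 20258749 = 0.3497

0.3497


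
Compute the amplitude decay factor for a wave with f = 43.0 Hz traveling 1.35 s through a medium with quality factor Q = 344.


pi*f*t/Q = pi*43.0*1.35/344 = 0.530144
A/A0 = exp(-0.530144) = 0.58852

0.58852


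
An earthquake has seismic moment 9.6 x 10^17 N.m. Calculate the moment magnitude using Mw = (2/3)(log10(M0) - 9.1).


log10(M0) = log10(9.6 x 10^17) = 17.9823
Mw = 2/3 * (17.9823 - 9.1)
= 2/3 * 8.8823
= 5.92

5.92


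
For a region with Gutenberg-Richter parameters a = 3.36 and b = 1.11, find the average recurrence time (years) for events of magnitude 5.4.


log10(N) = 3.36 - 1.11*5.4 = -2.634
N = 10^-2.634 = 0.002323
T = 1/N = 1/0.002323 = 430.5266 years

430.5266


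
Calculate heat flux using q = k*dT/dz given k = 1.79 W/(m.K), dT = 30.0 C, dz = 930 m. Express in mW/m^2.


q = k * dT / dz * 1000
= 1.79 * 30.0 / 930 * 1000
= 0.057742 * 1000
= 57.7419 mW/m^2

57.7419


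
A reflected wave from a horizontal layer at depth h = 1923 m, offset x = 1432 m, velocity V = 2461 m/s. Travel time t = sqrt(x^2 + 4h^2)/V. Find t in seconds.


x^2 + 4h^2 = 1432^2 + 4*1923^2 = 2050624 + 14791716 = 16842340
sqrt(16842340) = 4103.942
t = 4103.942 / 2461 = 1.6676 s

1.6676


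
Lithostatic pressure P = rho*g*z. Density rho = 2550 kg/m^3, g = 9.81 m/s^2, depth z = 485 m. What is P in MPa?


P = rho * g * z / 1e6
= 2550 * 9.81 * 485 / 1e6
= 12132517.5 / 1e6
= 12.1325 MPa

12.1325


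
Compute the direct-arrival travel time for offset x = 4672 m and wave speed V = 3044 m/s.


t = x / V
= 4672 / 3044
= 1.5348 s

1.5348


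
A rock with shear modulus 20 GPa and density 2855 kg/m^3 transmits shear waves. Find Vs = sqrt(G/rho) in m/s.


Convert G to Pa: G = 20e9 Pa
Compute G/rho = 20e9 / 2855 = 7005253.9405
Vs = sqrt(7005253.9405) = 2646.74 m/s

2646.74


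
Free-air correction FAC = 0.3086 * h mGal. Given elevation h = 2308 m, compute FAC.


FAC = 0.3086 * h
= 0.3086 * 2308
= 712.2488 mGal

712.2488


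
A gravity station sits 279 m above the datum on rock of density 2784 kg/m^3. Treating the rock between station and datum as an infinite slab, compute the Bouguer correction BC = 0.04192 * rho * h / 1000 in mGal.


BC = 0.04192 * rho * h / 1000
= 0.04192 * 2784 * 279 / 1000
= 32.5608 mGal

32.5608


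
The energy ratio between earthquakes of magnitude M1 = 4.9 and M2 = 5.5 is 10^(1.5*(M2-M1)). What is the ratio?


M2 - M1 = 5.5 - 4.9 = 0.6
1.5 * 0.6 = 0.9
ratio = 10^0.9 = 7.94

7.94


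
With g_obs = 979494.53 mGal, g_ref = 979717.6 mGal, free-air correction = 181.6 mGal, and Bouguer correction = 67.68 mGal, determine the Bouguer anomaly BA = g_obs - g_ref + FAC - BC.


BA = g_obs - g_ref + FAC - BC
= 979494.53 - 979717.6 + 181.6 - 67.68
= -109.15 mGal

-109.15


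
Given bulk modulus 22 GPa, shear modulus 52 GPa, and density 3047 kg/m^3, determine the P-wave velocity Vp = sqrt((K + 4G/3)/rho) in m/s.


First compute the effective modulus:
K + 4G/3 = 22e9 + 4*52e9/3 = 91333333333.33 Pa
Then divide by density:
91333333333.33 / 3047 = 29974838.6391 Pa/(kg/m^3)
Take the square root:
Vp = sqrt(29974838.6391) = 5474.93 m/s

5474.93


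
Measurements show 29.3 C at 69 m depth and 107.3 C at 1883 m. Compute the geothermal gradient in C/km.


dT = 107.3 - 29.3 = 78.0 C
dz = 1883 - 69 = 1814 m
gradient = dT/dz * 1000 = 78.0/1814 * 1000 = 42.9989 C/km

42.9989


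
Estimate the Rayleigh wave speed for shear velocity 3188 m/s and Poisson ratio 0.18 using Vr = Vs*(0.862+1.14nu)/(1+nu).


Numerator factor = 0.862 + 1.14*0.18 = 1.0672
Denominator = 1 + 0.18 = 1.18
Vr = 3188 * 1.0672 / 1.18 = 2883.25 m/s

2883.25


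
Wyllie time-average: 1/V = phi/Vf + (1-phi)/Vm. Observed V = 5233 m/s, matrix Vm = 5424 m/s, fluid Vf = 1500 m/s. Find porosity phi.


1/V - 1/Vm = 1/5233 - 1/5424 = 6.73e-06
1/Vf - 1/Vm = 1/1500 - 1/5424 = 0.0004823
phi = 6.73e-06 / 0.0004823 = 0.014

0.014


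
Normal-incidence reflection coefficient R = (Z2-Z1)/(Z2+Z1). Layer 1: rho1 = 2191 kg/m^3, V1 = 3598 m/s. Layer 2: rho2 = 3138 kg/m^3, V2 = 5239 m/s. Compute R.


Z1 = 2191 * 3598 = 7883218
Z2 = 3138 * 5239 = 16439982
R = (16439982 - 7883218) / (16439982 + 7883218) = 8556764 / 24323200 = 0.3518

0.3518


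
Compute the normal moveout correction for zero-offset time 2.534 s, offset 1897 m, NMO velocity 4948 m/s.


x/Vnmo = 1897/4948 = 0.383387
(x/Vnmo)^2 = 0.146986
t0^2 = 6.421156
sqrt(6.421156 + 0.146986) = 2.562839
dt = 2.562839 - 2.534 = 0.028839

0.028839


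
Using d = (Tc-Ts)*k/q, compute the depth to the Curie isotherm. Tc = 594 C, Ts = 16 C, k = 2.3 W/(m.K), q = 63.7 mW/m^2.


T_Curie - T_surf = 594 - 16 = 578 C
Convert q to W/m^2: 63.7 mW/m^2 = 0.0637 W/m^2
d = 578 * 2.3 / 0.0637 = 20869.7 m

20869.7


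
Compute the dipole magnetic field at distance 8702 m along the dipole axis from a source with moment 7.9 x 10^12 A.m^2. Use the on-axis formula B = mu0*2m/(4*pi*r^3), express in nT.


m = 7.9 x 10^12 = 7900000000000 A.m^2
2m = 15800000000000 A.m^2
r^3 = 8702^3 = 658957244408
B = (4pi*10^-7) * 15800000000000 / (4*pi * 658957244408) * 1e9
= 19854865.570687 / 8280700952247.79 * 1e9
= 2397.7276 nT

2397.7276


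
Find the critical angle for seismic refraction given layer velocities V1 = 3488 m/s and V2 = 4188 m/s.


V1/V2 = 3488/4188 = 0.832856
theta_c = arcsin(0.832856) = 56.3932 degrees

56.3932


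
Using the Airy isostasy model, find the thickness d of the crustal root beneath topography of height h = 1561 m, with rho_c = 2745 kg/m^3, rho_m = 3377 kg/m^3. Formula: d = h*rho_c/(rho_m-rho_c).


rho_m - rho_c = 3377 - 2745 = 632
d = 1561 * 2745 / 632
= 4284945 / 632
= 6779.98 m

6779.98


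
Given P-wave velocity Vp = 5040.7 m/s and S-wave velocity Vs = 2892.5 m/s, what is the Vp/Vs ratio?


Vp/Vs = 5040.7 / 2892.5
= 1.7427

1.7427


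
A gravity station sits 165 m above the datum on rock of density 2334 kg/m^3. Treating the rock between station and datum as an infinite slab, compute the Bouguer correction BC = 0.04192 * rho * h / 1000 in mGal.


BC = 0.04192 * rho * h / 1000
= 0.04192 * 2334 * 165 / 1000
= 16.1438 mGal

16.1438


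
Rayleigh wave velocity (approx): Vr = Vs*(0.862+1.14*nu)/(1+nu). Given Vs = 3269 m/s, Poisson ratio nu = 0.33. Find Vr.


Numerator factor = 0.862 + 1.14*0.33 = 1.2382
Denominator = 1 + 0.33 = 1.33
Vr = 3269 * 1.2382 / 1.33 = 3043.37 m/s

3043.37


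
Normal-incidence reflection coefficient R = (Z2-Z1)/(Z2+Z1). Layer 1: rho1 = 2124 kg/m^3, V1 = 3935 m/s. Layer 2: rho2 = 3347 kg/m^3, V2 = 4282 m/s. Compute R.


Z1 = 2124 * 3935 = 8357940
Z2 = 3347 * 4282 = 14331854
R = (14331854 - 8357940) / (14331854 + 8357940) = 5973914 / 22689794 = 0.2633

0.2633


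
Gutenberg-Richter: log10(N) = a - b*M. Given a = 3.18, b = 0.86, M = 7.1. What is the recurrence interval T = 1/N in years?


log10(N) = 3.18 - 0.86*7.1 = -2.926
N = 10^-2.926 = 0.001186
T = 1/N = 1/0.001186 = 843.3348 years

843.3348


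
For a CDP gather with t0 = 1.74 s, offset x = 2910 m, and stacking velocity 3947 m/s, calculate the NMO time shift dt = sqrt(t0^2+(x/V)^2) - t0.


x/Vnmo = 2910/3947 = 0.737269
(x/Vnmo)^2 = 0.543565
t0^2 = 3.0276
sqrt(3.0276 + 0.543565) = 1.889753
dt = 1.889753 - 1.74 = 0.149753

0.149753


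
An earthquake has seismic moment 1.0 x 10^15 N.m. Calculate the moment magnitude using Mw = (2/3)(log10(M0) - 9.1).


log10(M0) = log10(1.0 x 10^15) = 15.0
Mw = 2/3 * (15.0 - 9.1)
= 2/3 * 5.9
= 3.93

3.93


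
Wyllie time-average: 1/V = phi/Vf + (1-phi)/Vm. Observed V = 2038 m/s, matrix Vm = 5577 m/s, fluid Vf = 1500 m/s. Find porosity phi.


1/V - 1/Vm = 1/2038 - 1/5577 = 0.00031137
1/Vf - 1/Vm = 1/1500 - 1/5577 = 0.00048736
phi = 0.00031137 / 0.00048736 = 0.6389

0.6389


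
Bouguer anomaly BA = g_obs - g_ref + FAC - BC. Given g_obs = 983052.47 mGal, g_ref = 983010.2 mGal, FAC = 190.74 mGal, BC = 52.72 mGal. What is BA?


BA = g_obs - g_ref + FAC - BC
= 983052.47 - 983010.2 + 190.74 - 52.72
= 180.29 mGal

180.29


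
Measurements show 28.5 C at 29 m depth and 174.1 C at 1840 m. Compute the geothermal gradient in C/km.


dT = 174.1 - 28.5 = 145.6 C
dz = 1840 - 29 = 1811 m
gradient = dT/dz * 1000 = 145.6/1811 * 1000 = 80.3976 C/km

80.3976


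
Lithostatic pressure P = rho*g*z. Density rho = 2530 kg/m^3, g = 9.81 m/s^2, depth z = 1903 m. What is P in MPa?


P = rho * g * z / 1e6
= 2530 * 9.81 * 1903 / 1e6
= 47231127.9 / 1e6
= 47.2311 MPa

47.2311


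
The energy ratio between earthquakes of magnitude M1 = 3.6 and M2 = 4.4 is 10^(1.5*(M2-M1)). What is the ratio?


M2 - M1 = 4.4 - 3.6 = 0.8
1.5 * 0.8 = 1.2
ratio = 10^1.2 = 15.85

15.85


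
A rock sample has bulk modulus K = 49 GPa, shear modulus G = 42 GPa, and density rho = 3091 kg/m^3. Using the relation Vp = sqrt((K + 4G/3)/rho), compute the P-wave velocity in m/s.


First compute the effective modulus:
K + 4G/3 = 49e9 + 4*42e9/3 = 105000000000.0 Pa
Then divide by density:
105000000000.0 / 3091 = 33969589.1297 Pa/(kg/m^3)
Take the square root:
Vp = sqrt(33969589.1297) = 5828.34 m/s

5828.34


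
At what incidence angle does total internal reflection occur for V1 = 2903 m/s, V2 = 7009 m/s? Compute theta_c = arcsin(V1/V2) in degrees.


V1/V2 = 2903/7009 = 0.414182
theta_c = arcsin(0.414182) = 24.4678 degrees

24.4678


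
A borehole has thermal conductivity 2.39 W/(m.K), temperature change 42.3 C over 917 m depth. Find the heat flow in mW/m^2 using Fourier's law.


q = k * dT / dz * 1000
= 2.39 * 42.3 / 917 * 1000
= 0.110248 * 1000
= 110.2475 mW/m^2

110.2475


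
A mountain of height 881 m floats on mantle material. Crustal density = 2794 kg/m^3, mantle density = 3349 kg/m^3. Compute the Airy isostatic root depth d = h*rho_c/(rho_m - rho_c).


rho_m - rho_c = 3349 - 2794 = 555
d = 881 * 2794 / 555
= 2461514 / 555
= 4435.16 m

4435.16


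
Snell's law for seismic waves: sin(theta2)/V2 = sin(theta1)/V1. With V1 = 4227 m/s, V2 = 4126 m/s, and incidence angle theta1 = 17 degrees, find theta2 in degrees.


sin(theta1) = sin(17 deg) = 0.292372
sin(theta2) = V2/V1 * sin(theta1) = 4126/4227 * 0.292372 = 0.285386
theta2 = arcsin(0.285386) = 16.5819 degrees

16.5819


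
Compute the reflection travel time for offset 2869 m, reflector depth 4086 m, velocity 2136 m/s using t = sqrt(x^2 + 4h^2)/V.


x^2 + 4h^2 = 2869^2 + 4*4086^2 = 8231161 + 66781584 = 75012745
sqrt(75012745) = 8660.9898
t = 8660.9898 / 2136 = 4.0548 s

4.0548


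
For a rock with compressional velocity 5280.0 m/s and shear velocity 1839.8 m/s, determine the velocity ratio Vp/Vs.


Vp/Vs = 5280.0 / 1839.8
= 2.8699

2.8699


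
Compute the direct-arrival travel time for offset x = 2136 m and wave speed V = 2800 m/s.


t = x / V
= 2136 / 2800
= 0.7629 s

0.7629


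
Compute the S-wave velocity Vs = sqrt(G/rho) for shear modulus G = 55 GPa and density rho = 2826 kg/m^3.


Convert G to Pa: G = 55e9 Pa
Compute G/rho = 55e9 / 2826 = 19462137.2965
Vs = sqrt(19462137.2965) = 4411.59 m/s

4411.59


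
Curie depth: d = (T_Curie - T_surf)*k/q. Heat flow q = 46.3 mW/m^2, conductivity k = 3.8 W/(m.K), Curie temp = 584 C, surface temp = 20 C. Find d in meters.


T_Curie - T_surf = 584 - 20 = 564 C
Convert q to W/m^2: 46.3 mW/m^2 = 0.0463 W/m^2
d = 564 * 3.8 / 0.0463 = 46289.42 m

46289.42


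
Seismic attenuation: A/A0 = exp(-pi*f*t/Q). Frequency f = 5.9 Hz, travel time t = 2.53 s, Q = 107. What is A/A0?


pi*f*t/Q = pi*5.9*2.53/107 = 0.438267
A/A0 = exp(-0.438267) = 0.645154

0.645154


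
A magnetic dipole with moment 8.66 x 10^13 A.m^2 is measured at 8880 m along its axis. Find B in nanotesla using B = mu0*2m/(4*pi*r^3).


m = 8.66 x 10^13 = 86600000000000 A.m^2
2m = 173200000000000 A.m^2
r^3 = 8880^3 = 700227072000
B = (4pi*10^-7) * 173200000000000 / (4*pi * 700227072000) * 1e9
= 217649539.040701 / 8799312900959.56 * 1e9
= 24734.8334 nT

24734.8334


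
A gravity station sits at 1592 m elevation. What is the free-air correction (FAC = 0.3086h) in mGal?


FAC = 0.3086 * h
= 0.3086 * 1592
= 491.2912 mGal

491.2912


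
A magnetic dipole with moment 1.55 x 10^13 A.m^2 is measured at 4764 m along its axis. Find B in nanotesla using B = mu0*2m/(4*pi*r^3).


m = 1.55 x 10^13 = 15500000000000 A.m^2
2m = 31000000000000 A.m^2
r^3 = 4764^3 = 108122295744
B = (4pi*10^-7) * 31000000000000 / (4*pi * 108122295744) * 1e9
= 38955748.904513 / 1358704839994.45 * 1e9
= 28671.2373 nT

28671.2373


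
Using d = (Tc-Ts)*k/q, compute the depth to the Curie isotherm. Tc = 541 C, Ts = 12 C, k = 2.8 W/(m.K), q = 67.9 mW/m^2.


T_Curie - T_surf = 541 - 12 = 529 C
Convert q to W/m^2: 67.9 mW/m^2 = 0.0679 W/m^2
d = 529 * 2.8 / 0.0679 = 21814.43 m

21814.43


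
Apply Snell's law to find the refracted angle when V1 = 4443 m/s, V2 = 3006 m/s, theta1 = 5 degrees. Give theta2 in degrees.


sin(theta1) = sin(5 deg) = 0.087156
sin(theta2) = V2/V1 * sin(theta1) = 3006/4443 * 0.087156 = 0.058967
theta2 = arcsin(0.058967) = 3.3805 degrees

3.3805


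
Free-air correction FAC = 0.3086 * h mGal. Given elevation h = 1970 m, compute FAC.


FAC = 0.3086 * h
= 0.3086 * 1970
= 607.942 mGal

607.942


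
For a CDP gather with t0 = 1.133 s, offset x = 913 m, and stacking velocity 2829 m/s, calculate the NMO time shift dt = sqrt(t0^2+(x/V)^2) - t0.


x/Vnmo = 913/2829 = 0.322729
(x/Vnmo)^2 = 0.104154
t0^2 = 1.283689
sqrt(1.283689 + 0.104154) = 1.178067
dt = 1.178067 - 1.133 = 0.045067

0.045067


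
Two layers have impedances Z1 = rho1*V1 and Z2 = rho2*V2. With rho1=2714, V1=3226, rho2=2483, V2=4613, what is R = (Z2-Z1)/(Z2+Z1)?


Z1 = 2714 * 3226 = 8755364
Z2 = 2483 * 4613 = 11454079
R = (11454079 - 8755364) / (11454079 + 8755364) = 2698715 / 20209443 = 0.1335

0.1335


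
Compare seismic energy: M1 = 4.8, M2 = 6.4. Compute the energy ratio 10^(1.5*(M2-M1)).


M2 - M1 = 6.4 - 4.8 = 1.6
1.5 * 1.6 = 2.4
ratio = 10^2.4 = 251.19

251.19


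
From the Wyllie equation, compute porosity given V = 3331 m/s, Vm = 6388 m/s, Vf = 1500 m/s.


1/V - 1/Vm = 1/3331 - 1/6388 = 0.00014367
1/Vf - 1/Vm = 1/1500 - 1/6388 = 0.00051012
phi = 0.00014367 / 0.00051012 = 0.2816

0.2816


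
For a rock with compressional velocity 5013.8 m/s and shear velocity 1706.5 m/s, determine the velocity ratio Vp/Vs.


Vp/Vs = 5013.8 / 1706.5
= 2.9381

2.9381


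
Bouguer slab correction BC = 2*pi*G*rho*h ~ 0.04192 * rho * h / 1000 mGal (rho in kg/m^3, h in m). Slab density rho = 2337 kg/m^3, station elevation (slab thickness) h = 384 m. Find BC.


BC = 0.04192 * rho * h / 1000
= 0.04192 * 2337 * 384 / 1000
= 37.6193 mGal

37.6193


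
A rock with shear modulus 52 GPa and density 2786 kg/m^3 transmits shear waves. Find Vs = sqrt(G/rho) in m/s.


Convert G to Pa: G = 52e9 Pa
Compute G/rho = 52e9 / 2786 = 18664752.3331
Vs = sqrt(18664752.3331) = 4320.27 m/s

4320.27


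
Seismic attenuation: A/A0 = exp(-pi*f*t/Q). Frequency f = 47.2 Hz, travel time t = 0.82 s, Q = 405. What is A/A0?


pi*f*t/Q = pi*47.2*0.82/405 = 0.300228
A/A0 = exp(-0.300228) = 0.74065

0.74065


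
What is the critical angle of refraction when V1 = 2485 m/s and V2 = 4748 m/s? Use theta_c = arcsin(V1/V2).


V1/V2 = 2485/4748 = 0.523378
theta_c = arcsin(0.523378) = 31.5591 degrees

31.5591


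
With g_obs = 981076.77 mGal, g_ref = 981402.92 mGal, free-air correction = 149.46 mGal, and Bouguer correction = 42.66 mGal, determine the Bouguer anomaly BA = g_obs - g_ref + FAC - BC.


BA = g_obs - g_ref + FAC - BC
= 981076.77 - 981402.92 + 149.46 - 42.66
= -219.35 mGal

-219.35


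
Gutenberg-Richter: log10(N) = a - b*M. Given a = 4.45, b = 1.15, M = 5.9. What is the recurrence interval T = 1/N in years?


log10(N) = 4.45 - 1.15*5.9 = -2.335
N = 10^-2.335 = 0.004624
T = 1/N = 1/0.004624 = 216.2719 years

216.2719


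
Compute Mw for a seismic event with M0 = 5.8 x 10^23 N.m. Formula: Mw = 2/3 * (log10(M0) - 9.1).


log10(M0) = log10(5.8 x 10^23) = 23.7634
Mw = 2/3 * (23.7634 - 9.1)
= 2/3 * 14.6634
= 9.78

9.78


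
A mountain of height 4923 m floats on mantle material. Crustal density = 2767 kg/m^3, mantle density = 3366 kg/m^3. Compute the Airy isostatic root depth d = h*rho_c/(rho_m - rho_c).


rho_m - rho_c = 3366 - 2767 = 599
d = 4923 * 2767 / 599
= 13621941 / 599
= 22741.14 m

22741.14


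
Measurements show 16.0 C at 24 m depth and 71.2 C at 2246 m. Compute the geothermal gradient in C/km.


dT = 71.2 - 16.0 = 55.2 C
dz = 2246 - 24 = 2222 m
gradient = dT/dz * 1000 = 55.2/2222 * 1000 = 24.8425 C/km

24.8425


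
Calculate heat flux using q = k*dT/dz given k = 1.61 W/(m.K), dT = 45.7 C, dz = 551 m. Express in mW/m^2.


q = k * dT / dz * 1000
= 1.61 * 45.7 / 551 * 1000
= 0.133534 * 1000
= 133.5336 mW/m^2

133.5336


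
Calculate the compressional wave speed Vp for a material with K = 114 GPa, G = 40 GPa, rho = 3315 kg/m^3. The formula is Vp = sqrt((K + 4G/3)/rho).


First compute the effective modulus:
K + 4G/3 = 114e9 + 4*40e9/3 = 167333333333.33 Pa
Then divide by density:
167333333333.33 / 3315 = 50477626.9482 Pa/(kg/m^3)
Take the square root:
Vp = sqrt(50477626.9482) = 7104.76 m/s

7104.76


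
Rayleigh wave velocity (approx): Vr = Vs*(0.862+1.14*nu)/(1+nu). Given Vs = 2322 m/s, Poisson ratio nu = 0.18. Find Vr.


Numerator factor = 0.862 + 1.14*0.18 = 1.0672
Denominator = 1 + 0.18 = 1.18
Vr = 2322 * 1.0672 / 1.18 = 2100.03 m/s

2100.03


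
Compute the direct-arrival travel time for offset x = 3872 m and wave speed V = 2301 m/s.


t = x / V
= 3872 / 2301
= 1.6827 s

1.6827


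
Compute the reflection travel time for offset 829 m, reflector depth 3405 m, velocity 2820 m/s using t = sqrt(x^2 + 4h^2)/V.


x^2 + 4h^2 = 829^2 + 4*3405^2 = 687241 + 46376100 = 47063341
sqrt(47063341) = 6860.2727
t = 6860.2727 / 2820 = 2.4327 s

2.4327


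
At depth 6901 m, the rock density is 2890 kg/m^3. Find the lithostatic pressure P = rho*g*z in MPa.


P = rho * g * z / 1e6
= 2890 * 9.81 * 6901 / 1e6
= 195649560.9 / 1e6
= 195.6496 MPa

195.6496


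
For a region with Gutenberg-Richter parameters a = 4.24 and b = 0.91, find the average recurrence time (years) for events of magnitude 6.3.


log10(N) = 4.24 - 0.91*6.3 = -1.493
N = 10^-1.493 = 0.032137
T = 1/N = 1/0.032137 = 31.1172 years

31.1172


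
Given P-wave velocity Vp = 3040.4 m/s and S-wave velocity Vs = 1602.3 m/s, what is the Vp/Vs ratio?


Vp/Vs = 3040.4 / 1602.3
= 1.8975

1.8975


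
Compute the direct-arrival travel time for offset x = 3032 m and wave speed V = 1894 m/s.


t = x / V
= 3032 / 1894
= 1.6008 s

1.6008


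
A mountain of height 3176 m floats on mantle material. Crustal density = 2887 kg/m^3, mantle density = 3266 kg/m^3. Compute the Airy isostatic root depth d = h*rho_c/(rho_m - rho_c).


rho_m - rho_c = 3266 - 2887 = 379
d = 3176 * 2887 / 379
= 9169112 / 379
= 24192.91 m

24192.91


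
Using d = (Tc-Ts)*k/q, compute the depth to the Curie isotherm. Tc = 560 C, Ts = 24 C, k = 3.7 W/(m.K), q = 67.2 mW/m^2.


T_Curie - T_surf = 560 - 24 = 536 C
Convert q to W/m^2: 67.2 mW/m^2 = 0.0672 W/m^2
d = 536 * 3.7 / 0.0672 = 29511.9 m

29511.9


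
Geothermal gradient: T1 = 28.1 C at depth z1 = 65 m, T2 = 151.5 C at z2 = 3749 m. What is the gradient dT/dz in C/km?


dT = 151.5 - 28.1 = 123.4 C
dz = 3749 - 65 = 3684 m
gradient = dT/dz * 1000 = 123.4/3684 * 1000 = 33.4962 C/km

33.4962


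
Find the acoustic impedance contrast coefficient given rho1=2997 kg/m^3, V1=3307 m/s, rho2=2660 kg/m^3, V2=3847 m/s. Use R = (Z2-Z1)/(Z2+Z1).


Z1 = 2997 * 3307 = 9911079
Z2 = 2660 * 3847 = 10233020
R = (10233020 - 9911079) / (10233020 + 9911079) = 321941 / 20144099 = 0.016

0.016


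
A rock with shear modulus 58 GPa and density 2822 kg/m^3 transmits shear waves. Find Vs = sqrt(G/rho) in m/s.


Convert G to Pa: G = 58e9 Pa
Compute G/rho = 58e9 / 2822 = 20552799.433
Vs = sqrt(20552799.433) = 4533.52 m/s

4533.52


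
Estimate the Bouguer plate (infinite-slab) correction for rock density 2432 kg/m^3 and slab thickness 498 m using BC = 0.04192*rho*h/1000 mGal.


BC = 0.04192 * rho * h / 1000
= 0.04192 * 2432 * 498 / 1000
= 50.7708 mGal

50.7708


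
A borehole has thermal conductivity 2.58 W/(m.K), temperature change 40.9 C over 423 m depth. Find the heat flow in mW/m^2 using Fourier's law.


q = k * dT / dz * 1000
= 2.58 * 40.9 / 423 * 1000
= 0.249461 * 1000
= 249.461 mW/m^2

249.461


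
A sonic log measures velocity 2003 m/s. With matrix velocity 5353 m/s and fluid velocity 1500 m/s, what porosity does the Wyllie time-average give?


1/V - 1/Vm = 1/2003 - 1/5353 = 0.00031244
1/Vf - 1/Vm = 1/1500 - 1/5353 = 0.00047986
phi = 0.00031244 / 0.00047986 = 0.6511

0.6511


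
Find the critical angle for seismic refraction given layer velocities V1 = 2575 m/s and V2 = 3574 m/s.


V1/V2 = 2575/3574 = 0.720481
theta_c = arcsin(0.720481) = 46.0942 degrees

46.0942


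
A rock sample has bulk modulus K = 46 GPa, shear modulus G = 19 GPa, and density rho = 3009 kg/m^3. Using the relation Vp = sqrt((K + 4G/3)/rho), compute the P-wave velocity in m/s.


First compute the effective modulus:
K + 4G/3 = 46e9 + 4*19e9/3 = 71333333333.33 Pa
Then divide by density:
71333333333.33 / 3009 = 23706657.8044 Pa/(kg/m^3)
Take the square root:
Vp = sqrt(23706657.8044) = 4868.95 m/s

4868.95


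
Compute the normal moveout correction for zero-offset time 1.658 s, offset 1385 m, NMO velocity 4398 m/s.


x/Vnmo = 1385/4398 = 0.314916
(x/Vnmo)^2 = 0.099172
t0^2 = 2.748964
sqrt(2.748964 + 0.099172) = 1.687642
dt = 1.687642 - 1.658 = 0.029642

0.029642


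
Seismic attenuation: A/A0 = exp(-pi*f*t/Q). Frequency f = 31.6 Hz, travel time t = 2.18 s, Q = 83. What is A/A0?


pi*f*t/Q = pi*31.6*2.18/83 = 2.607446
A/A0 = exp(-2.607446) = 0.073723

0.073723


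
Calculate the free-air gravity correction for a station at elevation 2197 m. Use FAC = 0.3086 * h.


FAC = 0.3086 * h
= 0.3086 * 2197
= 677.9942 mGal

677.9942


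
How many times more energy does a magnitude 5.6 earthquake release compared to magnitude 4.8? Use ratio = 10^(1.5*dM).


M2 - M1 = 5.6 - 4.8 = 0.8
1.5 * 0.8 = 1.2
ratio = 10^1.2 = 15.85

15.85


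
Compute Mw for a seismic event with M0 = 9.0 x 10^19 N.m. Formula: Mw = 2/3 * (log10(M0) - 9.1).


log10(M0) = log10(9.0 x 10^19) = 19.9542
Mw = 2/3 * (19.9542 - 9.1)
= 2/3 * 10.8542
= 7.24

7.24


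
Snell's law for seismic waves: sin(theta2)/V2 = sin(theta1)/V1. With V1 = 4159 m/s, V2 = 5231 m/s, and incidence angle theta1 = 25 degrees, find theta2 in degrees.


sin(theta1) = sin(25 deg) = 0.422618
sin(theta2) = V2/V1 * sin(theta1) = 5231/4159 * 0.422618 = 0.53155
theta2 = arcsin(0.53155) = 32.1102 degrees

32.1102


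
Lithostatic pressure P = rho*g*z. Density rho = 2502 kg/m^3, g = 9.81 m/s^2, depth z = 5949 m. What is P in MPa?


P = rho * g * z / 1e6
= 2502 * 9.81 * 5949 / 1e6
= 146015944.38 / 1e6
= 146.0159 MPa

146.0159


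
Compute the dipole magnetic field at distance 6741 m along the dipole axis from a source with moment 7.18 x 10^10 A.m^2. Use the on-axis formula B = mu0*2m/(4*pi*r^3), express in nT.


m = 7.18 x 10^10 = 71800000000 A.m^2
2m = 143600000000 A.m^2
r^3 = 6741^3 = 306318327021
B = (4pi*10^-7) * 143600000000 / (4*pi * 306318327021) * 1e9
= 180453.082022 / 3849309623316.36 * 1e9
= 46.8793 nT

46.8793


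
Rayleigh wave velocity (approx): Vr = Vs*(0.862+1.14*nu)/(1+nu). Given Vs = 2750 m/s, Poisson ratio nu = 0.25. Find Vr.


Numerator factor = 0.862 + 1.14*0.25 = 1.147
Denominator = 1 + 0.25 = 1.25
Vr = 2750 * 1.147 / 1.25 = 2523.4 m/s

2523.4


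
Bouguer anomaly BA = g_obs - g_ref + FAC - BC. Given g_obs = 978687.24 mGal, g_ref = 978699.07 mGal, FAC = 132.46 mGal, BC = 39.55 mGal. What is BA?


BA = g_obs - g_ref + FAC - BC
= 978687.24 - 978699.07 + 132.46 - 39.55
= 81.08 mGal

81.08


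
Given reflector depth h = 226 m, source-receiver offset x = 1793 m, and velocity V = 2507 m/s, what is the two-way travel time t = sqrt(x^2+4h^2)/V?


x^2 + 4h^2 = 1793^2 + 4*226^2 = 3214849 + 204304 = 3419153
sqrt(3419153) = 1849.0952
t = 1849.0952 / 2507 = 0.7376 s

0.7376


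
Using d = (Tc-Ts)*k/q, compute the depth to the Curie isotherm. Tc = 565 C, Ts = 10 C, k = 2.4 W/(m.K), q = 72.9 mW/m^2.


T_Curie - T_surf = 565 - 10 = 555 C
Convert q to W/m^2: 72.9 mW/m^2 = 0.0729 W/m^2
d = 555 * 2.4 / 0.0729 = 18271.6 m

18271.6


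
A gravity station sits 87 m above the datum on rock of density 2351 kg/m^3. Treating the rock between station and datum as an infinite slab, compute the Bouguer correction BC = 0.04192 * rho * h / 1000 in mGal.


BC = 0.04192 * rho * h / 1000
= 0.04192 * 2351 * 87 / 1000
= 8.5742 mGal

8.5742


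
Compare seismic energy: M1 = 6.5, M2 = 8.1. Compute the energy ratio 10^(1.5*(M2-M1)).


M2 - M1 = 8.1 - 6.5 = 1.6
1.5 * 1.6 = 2.4
ratio = 10^2.4 = 251.19

251.19


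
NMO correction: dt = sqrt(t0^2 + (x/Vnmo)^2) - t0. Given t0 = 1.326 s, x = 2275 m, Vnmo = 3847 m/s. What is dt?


x/Vnmo = 2275/3847 = 0.59137
(x/Vnmo)^2 = 0.349718
t0^2 = 1.758276
sqrt(1.758276 + 0.349718) = 1.451893
dt = 1.451893 - 1.326 = 0.125893

0.125893


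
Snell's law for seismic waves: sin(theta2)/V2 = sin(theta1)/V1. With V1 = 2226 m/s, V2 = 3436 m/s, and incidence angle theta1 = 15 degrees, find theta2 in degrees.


sin(theta1) = sin(15 deg) = 0.258819
sin(theta2) = V2/V1 * sin(theta1) = 3436/2226 * 0.258819 = 0.399507
theta2 = arcsin(0.399507) = 23.5474 degrees

23.5474


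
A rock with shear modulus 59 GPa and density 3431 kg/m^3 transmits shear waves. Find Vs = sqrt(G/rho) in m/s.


Convert G to Pa: G = 59e9 Pa
Compute G/rho = 59e9 / 3431 = 17196152.7252
Vs = sqrt(17196152.7252) = 4146.82 m/s

4146.82


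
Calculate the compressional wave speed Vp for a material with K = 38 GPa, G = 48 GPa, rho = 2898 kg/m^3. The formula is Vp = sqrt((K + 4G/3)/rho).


First compute the effective modulus:
K + 4G/3 = 38e9 + 4*48e9/3 = 102000000000.0 Pa
Then divide by density:
102000000000.0 / 2898 = 35196687.3706 Pa/(kg/m^3)
Take the square root:
Vp = sqrt(35196687.3706) = 5932.68 m/s

5932.68


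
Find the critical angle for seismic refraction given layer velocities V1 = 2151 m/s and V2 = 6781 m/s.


V1/V2 = 2151/6781 = 0.31721
theta_c = arcsin(0.31721) = 18.4943 degrees

18.4943


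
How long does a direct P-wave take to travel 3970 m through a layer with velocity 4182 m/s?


t = x / V
= 3970 / 4182
= 0.9493 s

0.9493


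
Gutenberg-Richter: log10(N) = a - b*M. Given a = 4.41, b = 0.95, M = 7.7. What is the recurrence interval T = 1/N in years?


log10(N) = 4.41 - 0.95*7.7 = -2.905
N = 10^-2.905 = 0.001245
T = 1/N = 1/0.001245 = 803.5261 years

803.5261


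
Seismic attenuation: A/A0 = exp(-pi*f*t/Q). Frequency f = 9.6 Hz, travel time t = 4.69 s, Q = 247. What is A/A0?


pi*f*t/Q = pi*9.6*4.69/247 = 0.57266
A/A0 = exp(-0.57266) = 0.564023

0.564023


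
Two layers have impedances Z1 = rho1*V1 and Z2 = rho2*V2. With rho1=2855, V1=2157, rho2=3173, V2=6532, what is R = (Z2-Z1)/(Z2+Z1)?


Z1 = 2855 * 2157 = 6158235
Z2 = 3173 * 6532 = 20726036
R = (20726036 - 6158235) / (20726036 + 6158235) = 14567801 / 26884271 = 0.5419

0.5419


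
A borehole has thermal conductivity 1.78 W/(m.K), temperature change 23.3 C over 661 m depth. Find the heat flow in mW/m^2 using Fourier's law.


q = k * dT / dz * 1000
= 1.78 * 23.3 / 661 * 1000
= 0.062744 * 1000
= 62.7443 mW/m^2

62.7443


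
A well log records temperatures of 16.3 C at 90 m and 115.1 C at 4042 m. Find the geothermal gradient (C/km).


dT = 115.1 - 16.3 = 98.8 C
dz = 4042 - 90 = 3952 m
gradient = dT/dz * 1000 = 98.8/3952 * 1000 = 25.0 C/km

25.0


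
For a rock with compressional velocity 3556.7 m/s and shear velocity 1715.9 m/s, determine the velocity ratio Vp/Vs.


Vp/Vs = 3556.7 / 1715.9
= 2.0728

2.0728


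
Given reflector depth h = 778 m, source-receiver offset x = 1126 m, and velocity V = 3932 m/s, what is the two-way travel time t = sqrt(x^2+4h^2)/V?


x^2 + 4h^2 = 1126^2 + 4*778^2 = 1267876 + 2421136 = 3689012
sqrt(3689012) = 1920.6801
t = 1920.6801 / 3932 = 0.4885 s

0.4885


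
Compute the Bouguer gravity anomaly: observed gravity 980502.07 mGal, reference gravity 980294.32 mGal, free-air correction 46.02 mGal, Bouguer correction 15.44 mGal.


BA = g_obs - g_ref + FAC - BC
= 980502.07 - 980294.32 + 46.02 - 15.44
= 238.33 mGal

238.33


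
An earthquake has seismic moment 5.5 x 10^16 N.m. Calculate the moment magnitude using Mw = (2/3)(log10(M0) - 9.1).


log10(M0) = log10(5.5 x 10^16) = 16.7404
Mw = 2/3 * (16.7404 - 9.1)
= 2/3 * 7.6404
= 5.09

5.09


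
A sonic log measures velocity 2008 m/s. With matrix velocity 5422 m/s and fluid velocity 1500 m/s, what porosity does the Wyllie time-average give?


1/V - 1/Vm = 1/2008 - 1/5422 = 0.00031357
1/Vf - 1/Vm = 1/1500 - 1/5422 = 0.00048223
phi = 0.00031357 / 0.00048223 = 0.6503

0.6503


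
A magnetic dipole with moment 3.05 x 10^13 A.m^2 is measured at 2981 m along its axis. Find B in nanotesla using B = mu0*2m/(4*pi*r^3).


m = 3.05 x 10^13 = 30500000000000 A.m^2
2m = 61000000000000 A.m^2
r^3 = 2981^3 = 26490242141
B = (4pi*10^-7) * 61000000000000 / (4*pi * 26490242141) * 1e9
= 76654860.747591 / 332886200407.92 * 1e9
= 230273.4708 nT

230273.4708


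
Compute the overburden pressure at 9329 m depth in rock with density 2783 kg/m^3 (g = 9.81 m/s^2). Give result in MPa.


P = rho * g * z / 1e6
= 2783 * 9.81 * 9329 / 1e6
= 254693174.67 / 1e6
= 254.6932 MPa

254.6932


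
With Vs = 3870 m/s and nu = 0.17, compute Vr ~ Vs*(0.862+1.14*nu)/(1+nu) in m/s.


Numerator factor = 0.862 + 1.14*0.17 = 1.0558
Denominator = 1 + 0.17 = 1.17
Vr = 3870 * 1.0558 / 1.17 = 3492.26 m/s

3492.26


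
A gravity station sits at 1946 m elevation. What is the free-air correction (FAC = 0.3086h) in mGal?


FAC = 0.3086 * h
= 0.3086 * 1946
= 600.5356 mGal

600.5356


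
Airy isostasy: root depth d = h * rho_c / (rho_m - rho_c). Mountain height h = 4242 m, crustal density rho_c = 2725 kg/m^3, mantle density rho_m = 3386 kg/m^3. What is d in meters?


rho_m - rho_c = 3386 - 2725 = 661
d = 4242 * 2725 / 661
= 11559450 / 661
= 17487.82 m

17487.82


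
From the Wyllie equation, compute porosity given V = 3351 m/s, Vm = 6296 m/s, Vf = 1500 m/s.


1/V - 1/Vm = 1/3351 - 1/6296 = 0.00013959
1/Vf - 1/Vm = 1/1500 - 1/6296 = 0.00050784
phi = 0.00013959 / 0.00050784 = 0.2749

0.2749


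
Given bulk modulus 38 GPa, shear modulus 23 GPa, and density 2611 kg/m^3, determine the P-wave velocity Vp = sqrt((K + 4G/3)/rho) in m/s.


First compute the effective modulus:
K + 4G/3 = 38e9 + 4*23e9/3 = 68666666666.67 Pa
Then divide by density:
68666666666.67 / 2611 = 26298991.4464 Pa/(kg/m^3)
Take the square root:
Vp = sqrt(26298991.4464) = 5128.25 m/s

5128.25


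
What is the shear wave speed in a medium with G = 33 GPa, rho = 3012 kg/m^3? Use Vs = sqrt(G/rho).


Convert G to Pa: G = 33e9 Pa
Compute G/rho = 33e9 / 3012 = 10956175.2988
Vs = sqrt(10956175.2988) = 3310.01 m/s

3310.01


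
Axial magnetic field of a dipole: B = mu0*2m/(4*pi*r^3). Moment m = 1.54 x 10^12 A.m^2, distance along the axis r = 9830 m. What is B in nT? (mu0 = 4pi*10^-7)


m = 1.54 x 10^12 = 1540000000000 A.m^2
2m = 3080000000000 A.m^2
r^3 = 9830^3 = 949862087000
B = (4pi*10^-7) * 3080000000000 / (4*pi * 949862087000) * 1e9
= 3870442.149223 / 11936319017770.68 * 1e9
= 324.2576 nT

324.2576


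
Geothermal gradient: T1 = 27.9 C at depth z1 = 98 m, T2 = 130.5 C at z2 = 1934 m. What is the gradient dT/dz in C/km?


dT = 130.5 - 27.9 = 102.6 C
dz = 1934 - 98 = 1836 m
gradient = dT/dz * 1000 = 102.6/1836 * 1000 = 55.8824 C/km

55.8824


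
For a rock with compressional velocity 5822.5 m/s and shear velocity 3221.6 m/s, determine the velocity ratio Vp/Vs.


Vp/Vs = 5822.5 / 3221.6
= 1.8073

1.8073


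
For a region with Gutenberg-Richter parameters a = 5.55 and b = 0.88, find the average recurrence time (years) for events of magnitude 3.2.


log10(N) = 5.55 - 0.88*3.2 = 2.734
N = 10^2.734 = 542.00089
T = 1/N = 1/542.00089 = 0.0018 years

0.0018


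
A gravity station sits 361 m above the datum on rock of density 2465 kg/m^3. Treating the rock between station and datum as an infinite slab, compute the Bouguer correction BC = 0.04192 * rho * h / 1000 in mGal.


BC = 0.04192 * rho * h / 1000
= 0.04192 * 2465 * 361 / 1000
= 37.3031 mGal

37.3031


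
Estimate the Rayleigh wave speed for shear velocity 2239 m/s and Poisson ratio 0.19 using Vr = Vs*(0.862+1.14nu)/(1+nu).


Numerator factor = 0.862 + 1.14*0.19 = 1.0786
Denominator = 1 + 0.19 = 1.19
Vr = 2239 * 1.0786 / 1.19 = 2029.4 m/s

2029.4


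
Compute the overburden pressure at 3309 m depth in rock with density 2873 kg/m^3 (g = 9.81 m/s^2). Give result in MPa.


P = rho * g * z / 1e6
= 2873 * 9.81 * 3309 / 1e6
= 93261286.17 / 1e6
= 93.2613 MPa

93.2613


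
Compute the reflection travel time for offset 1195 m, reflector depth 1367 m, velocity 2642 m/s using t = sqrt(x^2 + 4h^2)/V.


x^2 + 4h^2 = 1195^2 + 4*1367^2 = 1428025 + 7474756 = 8902781
sqrt(8902781) = 2983.7528
t = 2983.7528 / 2642 = 1.1294 s

1.1294


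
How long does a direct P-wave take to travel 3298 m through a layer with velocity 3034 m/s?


t = x / V
= 3298 / 3034
= 1.087 s

1.087


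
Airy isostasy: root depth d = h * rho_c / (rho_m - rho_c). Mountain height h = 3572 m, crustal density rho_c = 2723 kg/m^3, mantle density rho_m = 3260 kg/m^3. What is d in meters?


rho_m - rho_c = 3260 - 2723 = 537
d = 3572 * 2723 / 537
= 9726556 / 537
= 18112.77 m

18112.77


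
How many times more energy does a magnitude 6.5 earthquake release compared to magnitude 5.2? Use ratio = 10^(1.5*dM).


M2 - M1 = 6.5 - 5.2 = 1.3
1.5 * 1.3 = 1.95
ratio = 10^1.95 = 89.13

89.13


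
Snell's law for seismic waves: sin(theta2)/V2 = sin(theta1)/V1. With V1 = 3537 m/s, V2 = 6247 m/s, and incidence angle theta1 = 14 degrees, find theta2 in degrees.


sin(theta1) = sin(14 deg) = 0.241922
sin(theta2) = V2/V1 * sin(theta1) = 6247/3537 * 0.241922 = 0.427279
theta2 = arcsin(0.427279) = 25.295 degrees

25.295


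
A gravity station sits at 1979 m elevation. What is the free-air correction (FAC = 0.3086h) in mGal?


FAC = 0.3086 * h
= 0.3086 * 1979
= 610.7194 mGal

610.7194


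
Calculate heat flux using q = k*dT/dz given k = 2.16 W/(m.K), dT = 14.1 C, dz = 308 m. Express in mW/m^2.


q = k * dT / dz * 1000
= 2.16 * 14.1 / 308 * 1000
= 0.098883 * 1000
= 98.8831 mW/m^2

98.8831


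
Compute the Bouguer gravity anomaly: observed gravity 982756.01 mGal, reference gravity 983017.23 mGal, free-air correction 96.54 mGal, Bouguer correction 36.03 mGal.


BA = g_obs - g_ref + FAC - BC
= 982756.01 - 983017.23 + 96.54 - 36.03
= -200.71 mGal

-200.71


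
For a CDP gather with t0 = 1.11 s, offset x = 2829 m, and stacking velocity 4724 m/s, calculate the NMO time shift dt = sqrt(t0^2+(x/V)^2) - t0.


x/Vnmo = 2829/4724 = 0.598857
(x/Vnmo)^2 = 0.35863
t0^2 = 1.2321
sqrt(1.2321 + 0.35863) = 1.261241
dt = 1.261241 - 1.11 = 0.151241

0.151241


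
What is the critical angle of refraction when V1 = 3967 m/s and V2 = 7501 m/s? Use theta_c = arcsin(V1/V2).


V1/V2 = 3967/7501 = 0.528863
theta_c = arcsin(0.528863) = 31.9287 degrees

31.9287


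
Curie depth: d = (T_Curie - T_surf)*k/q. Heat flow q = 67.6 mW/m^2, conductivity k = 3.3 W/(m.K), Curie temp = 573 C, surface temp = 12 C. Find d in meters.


T_Curie - T_surf = 573 - 12 = 561 C
Convert q to W/m^2: 67.6 mW/m^2 = 0.0676 W/m^2
d = 561 * 3.3 / 0.0676 = 27386.09 m

27386.09


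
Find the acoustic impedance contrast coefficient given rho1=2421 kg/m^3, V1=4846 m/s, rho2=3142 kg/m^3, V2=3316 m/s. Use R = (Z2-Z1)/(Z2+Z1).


Z1 = 2421 * 4846 = 11732166
Z2 = 3142 * 3316 = 10418872
R = (10418872 - 11732166) / (10418872 + 11732166) = -1313294 / 22151038 = -0.0593

-0.0593


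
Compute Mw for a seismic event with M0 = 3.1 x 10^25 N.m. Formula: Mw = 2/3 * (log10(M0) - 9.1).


log10(M0) = log10(3.1 x 10^25) = 25.4914
Mw = 2/3 * (25.4914 - 9.1)
= 2/3 * 16.3914
= 10.93

10.93


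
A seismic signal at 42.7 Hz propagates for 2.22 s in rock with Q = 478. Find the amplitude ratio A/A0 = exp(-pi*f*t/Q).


pi*f*t/Q = pi*42.7*2.22/478 = 0.623021
A/A0 = exp(-0.623021) = 0.536322

0.536322


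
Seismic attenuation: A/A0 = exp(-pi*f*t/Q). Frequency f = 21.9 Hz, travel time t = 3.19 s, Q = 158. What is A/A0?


pi*f*t/Q = pi*21.9*3.19/158 = 1.389081
A/A0 = exp(-1.389081) = 0.249304

0.249304


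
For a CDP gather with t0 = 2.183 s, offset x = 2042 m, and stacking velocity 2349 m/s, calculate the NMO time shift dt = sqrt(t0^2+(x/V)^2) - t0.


x/Vnmo = 2042/2349 = 0.869306
(x/Vnmo)^2 = 0.755693
t0^2 = 4.765489
sqrt(4.765489 + 0.755693) = 2.34972
dt = 2.34972 - 2.183 = 0.16672

0.16672


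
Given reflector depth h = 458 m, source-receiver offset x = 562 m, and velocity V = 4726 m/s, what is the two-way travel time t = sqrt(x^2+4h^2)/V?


x^2 + 4h^2 = 562^2 + 4*458^2 = 315844 + 839056 = 1154900
sqrt(1154900) = 1074.6627
t = 1074.6627 / 4726 = 0.2274 s

0.2274
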